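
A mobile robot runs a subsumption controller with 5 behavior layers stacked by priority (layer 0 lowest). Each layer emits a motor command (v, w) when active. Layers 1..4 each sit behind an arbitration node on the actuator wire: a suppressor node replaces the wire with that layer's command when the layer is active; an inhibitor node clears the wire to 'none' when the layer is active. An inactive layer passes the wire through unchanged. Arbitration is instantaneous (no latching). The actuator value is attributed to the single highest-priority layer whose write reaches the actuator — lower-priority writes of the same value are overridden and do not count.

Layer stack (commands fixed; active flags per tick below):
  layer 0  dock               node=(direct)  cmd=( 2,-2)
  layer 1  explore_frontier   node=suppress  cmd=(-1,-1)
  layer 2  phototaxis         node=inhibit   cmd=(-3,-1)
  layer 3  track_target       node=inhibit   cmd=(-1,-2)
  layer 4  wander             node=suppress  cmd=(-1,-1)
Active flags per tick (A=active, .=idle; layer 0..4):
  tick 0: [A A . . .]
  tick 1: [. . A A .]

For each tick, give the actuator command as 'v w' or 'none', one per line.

-1 -1
none

tick 0:
  L0 dock: active, feeds wire = (2, -2)
  L1 explore_frontier: active, suppressor → wire = (-1, -1)
  L2 phototaxis: idle → wire stays (-1, -1)
  L3 track_target: idle → wire stays (-1, -1)
  L4 wander: idle → wire stays (-1, -1)
  actuator = (-1, -1)
tick 1:
  L0 dock: idle → wire = none
  L1 explore_frontier: idle → wire stays none
  L2 phototaxis: active, inhibitor → wire = none
  L3 track_target: active, inhibitor → wire = none
  L4 wander: idle → wire stays none
  actuator = none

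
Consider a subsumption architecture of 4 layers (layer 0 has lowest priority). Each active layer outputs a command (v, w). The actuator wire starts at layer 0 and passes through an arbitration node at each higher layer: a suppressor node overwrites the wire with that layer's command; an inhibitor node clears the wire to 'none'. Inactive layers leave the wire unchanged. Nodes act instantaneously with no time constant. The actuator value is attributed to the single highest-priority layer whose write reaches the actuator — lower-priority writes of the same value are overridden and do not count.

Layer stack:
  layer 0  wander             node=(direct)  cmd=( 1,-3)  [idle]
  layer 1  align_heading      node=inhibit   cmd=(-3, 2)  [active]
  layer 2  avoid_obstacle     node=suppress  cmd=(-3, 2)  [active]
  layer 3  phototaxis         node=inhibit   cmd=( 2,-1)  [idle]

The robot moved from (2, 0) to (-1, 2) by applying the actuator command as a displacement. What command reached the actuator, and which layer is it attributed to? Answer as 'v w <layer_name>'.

displacement = (-1, 2) − (2, 0) = (-3, 2)
layer 0 (wander) idle — none
layer 1 (align_heading) active — inhibits: none
layer 2 (avoid_obstacle) active — suppresses: (-3, 2)
layer 3 (phototaxis) idle — unchanged: (-3, 2)
→ actuator (-3, 2) — from layer 2 (avoid_obstacle)

-3 2 avoid_obstacle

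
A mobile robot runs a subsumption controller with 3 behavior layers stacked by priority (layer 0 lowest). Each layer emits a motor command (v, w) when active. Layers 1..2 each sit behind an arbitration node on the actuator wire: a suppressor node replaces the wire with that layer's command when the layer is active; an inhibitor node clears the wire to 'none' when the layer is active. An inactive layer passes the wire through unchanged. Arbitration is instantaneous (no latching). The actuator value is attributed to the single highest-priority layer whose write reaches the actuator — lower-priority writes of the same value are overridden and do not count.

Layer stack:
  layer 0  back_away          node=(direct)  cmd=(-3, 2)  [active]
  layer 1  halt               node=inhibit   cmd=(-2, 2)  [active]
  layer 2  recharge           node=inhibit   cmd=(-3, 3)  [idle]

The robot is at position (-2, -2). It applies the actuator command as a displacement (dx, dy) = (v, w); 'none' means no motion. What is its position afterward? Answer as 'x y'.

layer 0 (back_away) active — direct: (-3, 2)
layer 1 (halt) active — inhibits: none
layer 2 (recharge) idle — unchanged: none
→ actuator none
position: (-2, -2) + none = (-2, -2)

-2 -2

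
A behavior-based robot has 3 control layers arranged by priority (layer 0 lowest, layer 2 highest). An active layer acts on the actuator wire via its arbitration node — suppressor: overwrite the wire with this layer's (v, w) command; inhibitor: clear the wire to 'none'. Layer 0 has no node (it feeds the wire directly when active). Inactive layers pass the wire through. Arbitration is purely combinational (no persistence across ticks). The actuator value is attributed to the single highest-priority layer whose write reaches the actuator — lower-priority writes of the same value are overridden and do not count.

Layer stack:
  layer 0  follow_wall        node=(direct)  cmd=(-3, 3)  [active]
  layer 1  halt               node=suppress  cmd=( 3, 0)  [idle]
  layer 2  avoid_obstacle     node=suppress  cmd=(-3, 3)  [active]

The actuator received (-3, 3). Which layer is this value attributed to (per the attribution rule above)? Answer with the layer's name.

layer 0 (follow_wall) active — direct: (-3, 3)
layer 1 (halt) idle — unchanged: (-3, 3)
layer 2 (avoid_obstacle) active — suppresses: (-3, 3)
→ actuator (-3, 3)
last writer: layer 2 = avoid_obstacle

avoid_obstacle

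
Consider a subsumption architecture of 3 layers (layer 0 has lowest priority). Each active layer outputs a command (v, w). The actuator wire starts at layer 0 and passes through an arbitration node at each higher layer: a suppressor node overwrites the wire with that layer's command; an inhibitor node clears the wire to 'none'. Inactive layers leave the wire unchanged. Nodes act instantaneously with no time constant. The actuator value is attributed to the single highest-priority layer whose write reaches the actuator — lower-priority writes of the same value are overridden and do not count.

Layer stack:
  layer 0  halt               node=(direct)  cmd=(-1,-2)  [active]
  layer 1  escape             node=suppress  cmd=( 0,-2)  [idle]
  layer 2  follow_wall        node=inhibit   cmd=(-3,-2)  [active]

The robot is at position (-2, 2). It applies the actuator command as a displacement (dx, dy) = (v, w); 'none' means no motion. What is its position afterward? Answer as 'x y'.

[0] halt on; wire := (-1, -2)
[1] escape off; pass (-1, -2)
[2] follow_wall on (inhibit); wire := none
output none
position: (-2, 2) + none = (-2, 2)

-2 2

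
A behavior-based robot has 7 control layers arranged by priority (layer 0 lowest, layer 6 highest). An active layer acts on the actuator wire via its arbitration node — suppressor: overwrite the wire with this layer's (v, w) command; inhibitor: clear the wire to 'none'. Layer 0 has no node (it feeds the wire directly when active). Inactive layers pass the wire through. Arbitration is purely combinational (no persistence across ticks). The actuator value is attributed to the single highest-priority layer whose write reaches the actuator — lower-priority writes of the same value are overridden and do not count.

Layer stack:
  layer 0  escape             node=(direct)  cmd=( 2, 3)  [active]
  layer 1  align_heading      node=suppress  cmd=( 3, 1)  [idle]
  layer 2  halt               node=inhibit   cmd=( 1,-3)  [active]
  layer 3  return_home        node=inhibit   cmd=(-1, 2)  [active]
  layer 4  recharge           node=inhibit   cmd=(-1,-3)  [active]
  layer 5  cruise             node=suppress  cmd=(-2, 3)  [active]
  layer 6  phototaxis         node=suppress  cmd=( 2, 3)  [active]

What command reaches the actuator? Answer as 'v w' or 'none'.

2 3

[0] escape on; wire := (2, 3)
[1] align_heading off; pass (2, 3)
[2] halt on (inhibit); wire := none
[3] return_home on (inhibit); wire := none
[4] recharge on (inhibit); wire := none
[5] cruise on (suppress); wire := (-2, 3)
[6] phototaxis on (suppress); wire := (2, 3)
output (2, 3)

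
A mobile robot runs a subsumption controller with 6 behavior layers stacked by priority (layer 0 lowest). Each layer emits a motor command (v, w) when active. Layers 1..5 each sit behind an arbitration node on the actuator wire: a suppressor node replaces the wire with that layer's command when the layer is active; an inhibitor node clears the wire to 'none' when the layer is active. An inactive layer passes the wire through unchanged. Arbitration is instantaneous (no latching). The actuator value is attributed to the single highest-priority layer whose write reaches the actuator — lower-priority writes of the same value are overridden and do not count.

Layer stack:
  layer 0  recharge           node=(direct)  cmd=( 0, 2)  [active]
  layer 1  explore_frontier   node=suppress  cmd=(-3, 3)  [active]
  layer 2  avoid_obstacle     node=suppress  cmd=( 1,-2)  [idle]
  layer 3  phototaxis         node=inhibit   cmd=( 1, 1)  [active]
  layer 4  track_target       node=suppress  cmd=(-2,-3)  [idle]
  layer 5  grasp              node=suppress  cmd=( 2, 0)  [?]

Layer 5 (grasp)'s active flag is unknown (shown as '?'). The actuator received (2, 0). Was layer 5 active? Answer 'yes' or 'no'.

yes

If layer 5 is active=yes:
  actuator would be (2, 0)
If layer 5 is active=no:
  actuator would be none
Observed (2, 0), so layer 5 was active.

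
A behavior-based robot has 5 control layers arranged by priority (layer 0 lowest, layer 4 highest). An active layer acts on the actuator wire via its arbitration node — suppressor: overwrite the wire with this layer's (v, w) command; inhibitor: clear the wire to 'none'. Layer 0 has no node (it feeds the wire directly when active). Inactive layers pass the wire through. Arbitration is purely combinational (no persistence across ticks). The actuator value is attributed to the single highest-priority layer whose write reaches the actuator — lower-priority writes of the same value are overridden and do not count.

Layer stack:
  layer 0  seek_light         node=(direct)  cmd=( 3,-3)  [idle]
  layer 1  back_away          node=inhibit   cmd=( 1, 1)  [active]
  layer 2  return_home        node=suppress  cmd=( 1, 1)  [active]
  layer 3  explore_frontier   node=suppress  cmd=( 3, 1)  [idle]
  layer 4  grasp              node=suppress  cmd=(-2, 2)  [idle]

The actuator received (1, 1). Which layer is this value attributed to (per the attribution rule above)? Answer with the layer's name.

L0 seek_light: idle → wire = none
L1 back_away: active, inhibitor → wire = none
L2 return_home: active, suppressor → wire = (1, 1)
L3 explore_frontier: idle → wire stays (1, 1)
L4 grasp: idle → wire stays (1, 1)
actuator = (1, 1)
last writer: layer 2 = return_home

return_home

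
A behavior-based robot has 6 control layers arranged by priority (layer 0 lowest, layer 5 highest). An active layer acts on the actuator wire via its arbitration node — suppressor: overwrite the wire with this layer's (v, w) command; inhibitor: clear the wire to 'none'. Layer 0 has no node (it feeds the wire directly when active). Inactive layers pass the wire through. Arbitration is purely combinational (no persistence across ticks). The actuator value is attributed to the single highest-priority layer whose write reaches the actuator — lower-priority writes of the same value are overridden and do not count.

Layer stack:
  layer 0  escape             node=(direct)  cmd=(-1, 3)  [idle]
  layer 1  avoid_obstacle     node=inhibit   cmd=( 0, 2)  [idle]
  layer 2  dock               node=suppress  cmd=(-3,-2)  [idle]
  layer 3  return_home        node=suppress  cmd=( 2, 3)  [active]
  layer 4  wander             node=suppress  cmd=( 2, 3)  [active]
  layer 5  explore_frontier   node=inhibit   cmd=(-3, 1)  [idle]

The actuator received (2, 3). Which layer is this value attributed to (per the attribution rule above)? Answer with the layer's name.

wander

[0] escape off; wire := none
[1] avoid_obstacle off; pass none
[2] dock off; pass none
[3] return_home on (suppress); wire := (2, 3)
[4] wander on (suppress); wire := (2, 3)
[5] explore_frontier off; pass (2, 3)
output (2, 3)
last writer: layer 4 = wander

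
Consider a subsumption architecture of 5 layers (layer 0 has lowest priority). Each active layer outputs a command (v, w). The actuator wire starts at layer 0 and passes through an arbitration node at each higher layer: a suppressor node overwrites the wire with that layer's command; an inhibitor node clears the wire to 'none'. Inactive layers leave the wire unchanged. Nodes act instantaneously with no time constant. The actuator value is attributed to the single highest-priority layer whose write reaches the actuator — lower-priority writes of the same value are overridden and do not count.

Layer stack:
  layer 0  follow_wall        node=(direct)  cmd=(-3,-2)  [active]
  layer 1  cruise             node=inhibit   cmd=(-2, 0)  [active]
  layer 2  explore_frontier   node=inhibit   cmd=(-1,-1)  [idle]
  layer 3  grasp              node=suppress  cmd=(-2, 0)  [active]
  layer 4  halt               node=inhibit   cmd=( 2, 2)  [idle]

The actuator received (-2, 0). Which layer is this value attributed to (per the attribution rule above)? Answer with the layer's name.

grasp

L0 follow_wall: active, feeds wire = (-3, -2)
L1 cruise: active, inhibitor → wire = none
L2 explore_frontier: idle → wire stays none
L3 grasp: active, suppressor → wire = (-2, 0)
L4 halt: idle → wire stays (-2, 0)
actuator = (-2, 0)
last writer: layer 3 = grasp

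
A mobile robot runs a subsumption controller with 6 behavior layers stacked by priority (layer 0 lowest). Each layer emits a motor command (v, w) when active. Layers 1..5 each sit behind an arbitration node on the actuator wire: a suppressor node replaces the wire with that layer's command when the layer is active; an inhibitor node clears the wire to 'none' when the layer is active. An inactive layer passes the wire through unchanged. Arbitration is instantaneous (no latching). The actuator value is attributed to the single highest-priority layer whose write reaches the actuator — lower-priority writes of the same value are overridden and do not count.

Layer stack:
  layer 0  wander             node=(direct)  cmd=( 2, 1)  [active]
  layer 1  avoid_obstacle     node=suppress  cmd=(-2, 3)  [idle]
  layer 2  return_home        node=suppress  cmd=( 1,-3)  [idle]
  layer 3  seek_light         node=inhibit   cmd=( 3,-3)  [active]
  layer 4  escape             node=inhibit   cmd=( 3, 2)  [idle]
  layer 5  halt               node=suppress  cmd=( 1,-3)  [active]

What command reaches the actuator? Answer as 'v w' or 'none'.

1 -3

layer 0 (wander) active — direct: (2, 1)
layer 1 (avoid_obstacle) idle — unchanged: (2, 1)
layer 2 (return_home) idle — unchanged: (2, 1)
layer 3 (seek_light) active — inhibits: none
layer 4 (escape) idle — unchanged: none
layer 5 (halt) active — suppresses: (1, -3)
→ actuator (1, -3)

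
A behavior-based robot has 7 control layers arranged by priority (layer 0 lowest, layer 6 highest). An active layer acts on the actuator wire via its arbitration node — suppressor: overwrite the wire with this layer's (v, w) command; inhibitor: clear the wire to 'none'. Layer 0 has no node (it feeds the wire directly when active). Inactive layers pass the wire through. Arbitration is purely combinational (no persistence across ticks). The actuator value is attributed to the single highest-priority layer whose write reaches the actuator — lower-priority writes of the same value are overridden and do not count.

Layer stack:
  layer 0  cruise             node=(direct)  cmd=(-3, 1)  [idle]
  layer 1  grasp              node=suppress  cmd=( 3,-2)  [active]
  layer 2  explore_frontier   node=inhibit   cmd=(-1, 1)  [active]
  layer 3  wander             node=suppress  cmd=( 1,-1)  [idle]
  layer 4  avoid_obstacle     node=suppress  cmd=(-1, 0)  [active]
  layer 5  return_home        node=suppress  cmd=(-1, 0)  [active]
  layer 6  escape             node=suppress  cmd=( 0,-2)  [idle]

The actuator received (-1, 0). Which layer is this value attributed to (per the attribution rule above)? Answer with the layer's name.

L0 cruise: idle → wire = none
L1 grasp: active, suppressor → wire = (3, -2)
L2 explore_frontier: active, inhibitor → wire = none
L3 wander: idle → wire stays none
L4 avoid_obstacle: active, suppressor → wire = (-1, 0)
L5 return_home: active, suppressor → wire = (-1, 0)
L6 escape: idle → wire stays (-1, 0)
actuator = (-1, 0)
last writer: layer 5 = return_home

return_home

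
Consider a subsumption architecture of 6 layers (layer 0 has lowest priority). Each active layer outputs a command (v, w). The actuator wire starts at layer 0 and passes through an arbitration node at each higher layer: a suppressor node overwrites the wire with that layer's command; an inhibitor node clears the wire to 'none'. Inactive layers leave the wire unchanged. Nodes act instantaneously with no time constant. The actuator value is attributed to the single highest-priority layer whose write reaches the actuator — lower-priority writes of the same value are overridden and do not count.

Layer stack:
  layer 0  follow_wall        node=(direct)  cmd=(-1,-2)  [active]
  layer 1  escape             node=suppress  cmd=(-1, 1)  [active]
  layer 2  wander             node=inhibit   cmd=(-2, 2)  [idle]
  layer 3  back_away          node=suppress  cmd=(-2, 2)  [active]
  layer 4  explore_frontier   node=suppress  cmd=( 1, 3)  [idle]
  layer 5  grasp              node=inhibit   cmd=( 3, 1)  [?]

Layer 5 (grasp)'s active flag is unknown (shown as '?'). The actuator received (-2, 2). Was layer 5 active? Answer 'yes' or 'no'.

no

If layer 5 is active=yes:
  actuator would be none
If layer 5 is active=no:
  actuator would be (-2, 2)
Observed (-2, 2), so layer 5 was idle.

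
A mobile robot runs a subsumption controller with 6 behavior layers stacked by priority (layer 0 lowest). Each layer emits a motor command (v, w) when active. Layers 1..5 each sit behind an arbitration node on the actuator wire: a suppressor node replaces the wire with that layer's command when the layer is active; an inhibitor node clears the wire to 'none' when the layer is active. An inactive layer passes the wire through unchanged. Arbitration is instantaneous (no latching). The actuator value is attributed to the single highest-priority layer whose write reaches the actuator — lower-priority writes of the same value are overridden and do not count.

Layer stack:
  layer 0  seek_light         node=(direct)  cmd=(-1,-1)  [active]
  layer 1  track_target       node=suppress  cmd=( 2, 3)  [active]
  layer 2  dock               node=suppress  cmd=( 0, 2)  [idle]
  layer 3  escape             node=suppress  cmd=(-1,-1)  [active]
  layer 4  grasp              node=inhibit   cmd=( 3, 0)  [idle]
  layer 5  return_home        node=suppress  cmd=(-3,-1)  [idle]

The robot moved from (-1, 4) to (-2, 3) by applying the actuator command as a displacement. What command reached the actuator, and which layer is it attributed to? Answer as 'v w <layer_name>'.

displacement = (-2, 3) − (-1, 4) = (-1, -1)
[0] seek_light on; wire := (-1, -1)
[1] track_target on (suppress); wire := (2, 3)
[2] dock off; pass (2, 3)
[3] escape on (suppress); wire := (-1, -1)
[4] grasp off; pass (-1, -1)
[5] return_home off; pass (-1, -1)
output (-1, -1) — from layer 3 (escape)

-1 -1 escape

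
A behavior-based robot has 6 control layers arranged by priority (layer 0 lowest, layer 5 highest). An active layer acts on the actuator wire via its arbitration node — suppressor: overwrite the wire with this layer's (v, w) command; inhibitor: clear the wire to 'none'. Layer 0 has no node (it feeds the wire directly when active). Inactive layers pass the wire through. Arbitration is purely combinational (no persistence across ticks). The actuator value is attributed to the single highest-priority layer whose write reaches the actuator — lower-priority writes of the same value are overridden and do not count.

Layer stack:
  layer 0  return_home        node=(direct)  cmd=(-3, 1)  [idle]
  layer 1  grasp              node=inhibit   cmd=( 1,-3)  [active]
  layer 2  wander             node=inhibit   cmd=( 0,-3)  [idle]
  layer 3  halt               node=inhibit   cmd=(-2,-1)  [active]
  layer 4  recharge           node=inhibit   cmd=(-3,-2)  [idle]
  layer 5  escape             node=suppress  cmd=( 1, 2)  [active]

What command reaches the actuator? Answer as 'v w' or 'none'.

[0] return_home off; wire := none
[1] grasp on (inhibit); wire := none
[2] wander off; pass none
[3] halt on (inhibit); wire := none
[4] recharge off; pass none
[5] escape on (suppress); wire := (1, 2)
output (1, 2)

1 2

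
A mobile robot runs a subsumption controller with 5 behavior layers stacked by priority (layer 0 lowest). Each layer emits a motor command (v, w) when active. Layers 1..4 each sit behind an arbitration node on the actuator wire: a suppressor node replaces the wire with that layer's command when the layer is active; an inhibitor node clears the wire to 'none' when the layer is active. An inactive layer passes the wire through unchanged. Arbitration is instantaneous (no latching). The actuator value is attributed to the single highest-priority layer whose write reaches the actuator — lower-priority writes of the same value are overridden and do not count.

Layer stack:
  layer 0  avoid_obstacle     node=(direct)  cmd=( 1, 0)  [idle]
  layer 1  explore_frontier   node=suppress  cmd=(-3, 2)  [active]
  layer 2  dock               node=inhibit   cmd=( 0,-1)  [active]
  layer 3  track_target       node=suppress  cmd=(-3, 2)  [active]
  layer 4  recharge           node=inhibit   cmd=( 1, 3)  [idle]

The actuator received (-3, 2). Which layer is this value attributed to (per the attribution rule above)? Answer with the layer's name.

L0 avoid_obstacle: idle → wire = none
L1 explore_frontier: active, suppressor → wire = (-3, 2)
L2 dock: active, inhibitor → wire = none
L3 track_target: active, suppressor → wire = (-3, 2)
L4 recharge: idle → wire stays (-3, 2)
actuator = (-3, 2)
last writer: layer 3 = track_target

track_target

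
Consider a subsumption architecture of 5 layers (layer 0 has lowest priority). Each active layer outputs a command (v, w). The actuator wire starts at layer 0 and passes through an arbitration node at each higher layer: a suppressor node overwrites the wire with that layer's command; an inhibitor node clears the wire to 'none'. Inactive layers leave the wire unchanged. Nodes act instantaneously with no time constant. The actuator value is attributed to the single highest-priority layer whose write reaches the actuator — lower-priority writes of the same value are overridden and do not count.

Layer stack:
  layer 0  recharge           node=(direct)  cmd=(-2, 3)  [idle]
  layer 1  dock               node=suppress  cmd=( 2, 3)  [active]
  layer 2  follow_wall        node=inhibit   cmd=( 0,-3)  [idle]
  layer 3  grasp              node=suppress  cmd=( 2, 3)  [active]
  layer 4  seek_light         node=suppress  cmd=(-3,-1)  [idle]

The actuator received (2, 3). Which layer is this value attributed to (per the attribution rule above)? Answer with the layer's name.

L0 recharge: idle → wire = none
L1 dock: active, suppressor → wire = (2, 3)
L2 follow_wall: idle → wire stays (2, 3)
L3 grasp: active, suppressor → wire = (2, 3)
L4 seek_light: idle → wire stays (2, 3)
actuator = (2, 3)
last writer: layer 3 = grasp

grasp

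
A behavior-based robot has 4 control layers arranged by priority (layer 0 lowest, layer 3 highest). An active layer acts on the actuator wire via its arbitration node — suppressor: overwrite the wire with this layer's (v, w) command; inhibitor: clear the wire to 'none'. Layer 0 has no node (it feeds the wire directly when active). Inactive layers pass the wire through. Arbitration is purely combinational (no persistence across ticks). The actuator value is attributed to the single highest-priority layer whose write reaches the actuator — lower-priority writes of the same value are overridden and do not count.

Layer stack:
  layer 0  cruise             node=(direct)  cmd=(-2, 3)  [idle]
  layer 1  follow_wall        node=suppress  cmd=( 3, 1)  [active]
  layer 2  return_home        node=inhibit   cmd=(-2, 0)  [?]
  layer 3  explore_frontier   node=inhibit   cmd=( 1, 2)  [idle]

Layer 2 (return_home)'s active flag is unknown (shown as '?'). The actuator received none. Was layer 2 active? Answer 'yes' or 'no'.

If layer 2 is active=yes:
  actuator would be none
If layer 2 is active=no:
  actuator would be (3, 1)
Observed none, so layer 2 was active.

yes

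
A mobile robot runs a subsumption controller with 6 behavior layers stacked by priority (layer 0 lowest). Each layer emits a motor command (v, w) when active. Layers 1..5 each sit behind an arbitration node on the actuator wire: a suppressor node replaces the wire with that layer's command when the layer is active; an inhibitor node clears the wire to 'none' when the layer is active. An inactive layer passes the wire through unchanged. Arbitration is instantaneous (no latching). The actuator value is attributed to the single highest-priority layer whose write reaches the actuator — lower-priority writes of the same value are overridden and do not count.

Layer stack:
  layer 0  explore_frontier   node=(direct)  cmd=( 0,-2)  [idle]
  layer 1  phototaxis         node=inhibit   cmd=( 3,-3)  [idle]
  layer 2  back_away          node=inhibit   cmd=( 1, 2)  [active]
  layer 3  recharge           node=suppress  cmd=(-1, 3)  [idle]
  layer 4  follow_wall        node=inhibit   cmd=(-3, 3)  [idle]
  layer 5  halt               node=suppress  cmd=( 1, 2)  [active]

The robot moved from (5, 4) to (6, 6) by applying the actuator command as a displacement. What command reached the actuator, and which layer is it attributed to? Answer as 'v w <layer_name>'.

1 2 halt

displacement = (6, 6) − (5, 4) = (1, 2)
layer 0 (explore_frontier) idle — none
layer 1 (phototaxis) idle — unchanged: none
layer 2 (back_away) active — inhibits: none
layer 3 (recharge) idle — unchanged: none
layer 4 (follow_wall) idle — unchanged: none
layer 5 (halt) active — suppresses: (1, 2)
→ actuator (1, 2) — from layer 5 (halt)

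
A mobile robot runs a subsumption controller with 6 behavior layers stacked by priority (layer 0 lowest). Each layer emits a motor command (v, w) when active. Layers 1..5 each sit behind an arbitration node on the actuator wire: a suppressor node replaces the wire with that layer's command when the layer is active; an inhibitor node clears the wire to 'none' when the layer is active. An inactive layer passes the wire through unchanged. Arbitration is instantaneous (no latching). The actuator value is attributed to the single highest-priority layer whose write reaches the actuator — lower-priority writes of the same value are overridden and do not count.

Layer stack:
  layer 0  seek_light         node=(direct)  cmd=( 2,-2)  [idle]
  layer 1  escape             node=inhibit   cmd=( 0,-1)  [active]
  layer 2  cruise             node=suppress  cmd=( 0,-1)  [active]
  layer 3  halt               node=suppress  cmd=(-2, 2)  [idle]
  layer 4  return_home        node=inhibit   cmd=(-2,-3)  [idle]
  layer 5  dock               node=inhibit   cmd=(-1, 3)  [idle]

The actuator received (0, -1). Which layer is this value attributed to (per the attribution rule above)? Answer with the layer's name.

[0] seek_light off; wire := none
[1] escape on (inhibit); wire := none
[2] cruise on (suppress); wire := (0, -1)
[3] halt off; pass (0, -1)
[4] return_home off; pass (0, -1)
[5] dock off; pass (0, -1)
output (0, -1)
last writer: layer 2 = cruise

cruise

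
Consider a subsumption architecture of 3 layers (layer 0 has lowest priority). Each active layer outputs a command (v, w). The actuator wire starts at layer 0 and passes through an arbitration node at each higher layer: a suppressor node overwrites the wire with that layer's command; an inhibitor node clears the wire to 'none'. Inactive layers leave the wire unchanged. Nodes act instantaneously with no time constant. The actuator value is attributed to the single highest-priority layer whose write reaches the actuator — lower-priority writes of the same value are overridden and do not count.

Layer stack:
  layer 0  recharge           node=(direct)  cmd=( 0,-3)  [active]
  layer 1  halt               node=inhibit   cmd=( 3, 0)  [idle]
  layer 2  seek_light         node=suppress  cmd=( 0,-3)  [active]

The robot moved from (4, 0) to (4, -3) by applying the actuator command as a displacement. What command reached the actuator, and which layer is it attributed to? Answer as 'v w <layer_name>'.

displacement = (4, -3) − (4, 0) = (0, -3)
L0 recharge: active, feeds wire = (0, -3)
L1 halt: idle → wire stays (0, -3)
L2 seek_light: active, suppressor → wire = (0, -3)
actuator = (0, -3) — from layer 2 (seek_light)

0 -3 seek_light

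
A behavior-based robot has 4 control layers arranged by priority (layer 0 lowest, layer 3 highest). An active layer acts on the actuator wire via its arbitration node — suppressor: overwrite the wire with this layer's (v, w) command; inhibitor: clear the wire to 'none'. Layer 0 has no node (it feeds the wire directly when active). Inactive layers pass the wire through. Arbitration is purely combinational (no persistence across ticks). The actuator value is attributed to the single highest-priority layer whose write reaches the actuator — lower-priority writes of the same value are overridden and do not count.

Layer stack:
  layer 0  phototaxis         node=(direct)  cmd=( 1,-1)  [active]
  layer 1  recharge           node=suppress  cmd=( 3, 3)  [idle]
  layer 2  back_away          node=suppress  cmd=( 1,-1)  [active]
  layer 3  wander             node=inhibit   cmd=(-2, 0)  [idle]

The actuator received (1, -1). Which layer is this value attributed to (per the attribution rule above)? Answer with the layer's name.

back_away

L0 phototaxis: active, feeds wire = (1, -1)
L1 recharge: idle → wire stays (1, -1)
L2 back_away: active, suppressor → wire = (1, -1)
L3 wander: idle → wire stays (1, -1)
actuator = (1, -1)
last writer: layer 2 = back_away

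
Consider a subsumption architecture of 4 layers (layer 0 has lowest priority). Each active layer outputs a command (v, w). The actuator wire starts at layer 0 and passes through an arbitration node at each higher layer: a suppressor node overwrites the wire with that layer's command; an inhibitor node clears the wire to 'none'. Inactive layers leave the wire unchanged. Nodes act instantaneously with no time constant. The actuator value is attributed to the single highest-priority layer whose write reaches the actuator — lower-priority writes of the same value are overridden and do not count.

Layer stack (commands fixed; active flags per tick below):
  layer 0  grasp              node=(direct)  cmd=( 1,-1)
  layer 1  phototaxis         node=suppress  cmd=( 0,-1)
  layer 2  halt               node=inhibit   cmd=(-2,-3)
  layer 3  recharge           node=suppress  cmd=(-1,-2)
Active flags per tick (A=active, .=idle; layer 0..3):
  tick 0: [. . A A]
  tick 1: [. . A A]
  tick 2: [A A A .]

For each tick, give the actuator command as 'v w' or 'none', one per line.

tick 0:
  [0] grasp off; wire := none
  [1] phototaxis off; pass none
  [2] halt on (inhibit); wire := none
  [3] recharge on (suppress); wire := (-1, -2)
  output (-1, -2)
tick 1:
  [0] grasp off; wire := none
  [1] phototaxis off; pass none
  [2] halt on (inhibit); wire := none
  [3] recharge on (suppress); wire := (-1, -2)
  output (-1, -2)
tick 2:
  [0] grasp on; wire := (1, -1)
  [1] phototaxis on (suppress); wire := (0, -1)
  [2] halt on (inhibit); wire := none
  [3] recharge off; pass none
  output none

-1 -2
-1 -2
none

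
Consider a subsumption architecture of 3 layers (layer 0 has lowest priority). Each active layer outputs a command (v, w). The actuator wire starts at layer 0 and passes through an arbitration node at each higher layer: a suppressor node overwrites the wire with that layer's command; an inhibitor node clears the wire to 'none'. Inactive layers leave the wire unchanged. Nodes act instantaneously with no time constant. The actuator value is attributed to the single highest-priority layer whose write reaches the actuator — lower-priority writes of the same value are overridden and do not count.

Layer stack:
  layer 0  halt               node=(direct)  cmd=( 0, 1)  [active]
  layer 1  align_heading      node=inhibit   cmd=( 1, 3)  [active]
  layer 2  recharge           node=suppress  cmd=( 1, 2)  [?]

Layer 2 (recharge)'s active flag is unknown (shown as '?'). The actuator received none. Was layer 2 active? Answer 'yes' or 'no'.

If layer 2 is active=yes:
  actuator would be (1, 2)
If layer 2 is active=no:
  actuator would be none
Observed none, so layer 2 was idle.

no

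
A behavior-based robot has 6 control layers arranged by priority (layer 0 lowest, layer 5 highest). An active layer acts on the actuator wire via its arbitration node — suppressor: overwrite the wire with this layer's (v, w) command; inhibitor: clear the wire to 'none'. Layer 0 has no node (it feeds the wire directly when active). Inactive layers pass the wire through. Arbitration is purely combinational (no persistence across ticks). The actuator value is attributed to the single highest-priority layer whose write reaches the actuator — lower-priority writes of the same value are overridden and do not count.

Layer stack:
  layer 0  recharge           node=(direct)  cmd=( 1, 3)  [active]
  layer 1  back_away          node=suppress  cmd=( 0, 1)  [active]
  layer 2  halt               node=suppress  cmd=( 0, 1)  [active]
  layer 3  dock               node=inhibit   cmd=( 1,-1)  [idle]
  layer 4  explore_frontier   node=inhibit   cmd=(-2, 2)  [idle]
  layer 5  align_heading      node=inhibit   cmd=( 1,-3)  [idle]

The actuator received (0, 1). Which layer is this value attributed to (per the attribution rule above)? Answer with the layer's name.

layer 0 (recharge) active — direct: (1, 3)
layer 1 (back_away) active — suppresses: (0, 1)
layer 2 (halt) active — suppresses: (0, 1)
layer 3 (dock) idle — unchanged: (0, 1)
layer 4 (explore_frontier) idle — unchanged: (0, 1)
layer 5 (align_heading) idle — unchanged: (0, 1)
→ actuator (0, 1)
last writer: layer 2 = halt

halt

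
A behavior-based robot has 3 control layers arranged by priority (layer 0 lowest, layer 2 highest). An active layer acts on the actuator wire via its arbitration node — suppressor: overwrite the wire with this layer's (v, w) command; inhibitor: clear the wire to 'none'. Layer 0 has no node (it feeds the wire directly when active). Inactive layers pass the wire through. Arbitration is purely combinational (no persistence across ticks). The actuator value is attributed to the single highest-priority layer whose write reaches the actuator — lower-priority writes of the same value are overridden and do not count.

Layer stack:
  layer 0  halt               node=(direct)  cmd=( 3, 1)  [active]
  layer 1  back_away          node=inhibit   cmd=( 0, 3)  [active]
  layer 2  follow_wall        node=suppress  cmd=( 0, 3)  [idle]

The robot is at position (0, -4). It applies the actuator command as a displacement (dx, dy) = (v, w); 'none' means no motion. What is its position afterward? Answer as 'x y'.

layer 0 (halt) active — direct: (3, 1)
layer 1 (back_away) active — inhibits: none
layer 2 (follow_wall) idle — unchanged: none
→ actuator none
position: (0, -4) + none = (0, -4)

0 -4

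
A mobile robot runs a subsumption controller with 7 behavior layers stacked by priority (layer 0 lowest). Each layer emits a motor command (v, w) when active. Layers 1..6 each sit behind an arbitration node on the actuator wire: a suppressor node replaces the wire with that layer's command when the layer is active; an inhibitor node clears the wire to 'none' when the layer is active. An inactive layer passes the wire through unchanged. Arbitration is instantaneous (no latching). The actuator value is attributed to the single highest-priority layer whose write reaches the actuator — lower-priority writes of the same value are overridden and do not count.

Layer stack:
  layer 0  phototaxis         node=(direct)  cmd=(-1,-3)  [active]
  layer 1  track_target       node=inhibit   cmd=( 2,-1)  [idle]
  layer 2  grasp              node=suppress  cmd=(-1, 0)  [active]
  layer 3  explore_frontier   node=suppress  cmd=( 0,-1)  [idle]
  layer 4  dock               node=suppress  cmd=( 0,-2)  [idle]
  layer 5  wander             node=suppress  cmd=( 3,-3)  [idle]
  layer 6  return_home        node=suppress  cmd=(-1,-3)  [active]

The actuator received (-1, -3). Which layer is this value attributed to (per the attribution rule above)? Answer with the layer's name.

[0] phototaxis on; wire := (-1, -3)
[1] track_target off; pass (-1, -3)
[2] grasp on (suppress); wire := (-1, 0)
[3] explore_frontier off; pass (-1, 0)
[4] dock off; pass (-1, 0)
[5] wander off; pass (-1, 0)
[6] return_home on (suppress); wire := (-1, -3)
output (-1, -3)
last writer: layer 6 = return_home

return_home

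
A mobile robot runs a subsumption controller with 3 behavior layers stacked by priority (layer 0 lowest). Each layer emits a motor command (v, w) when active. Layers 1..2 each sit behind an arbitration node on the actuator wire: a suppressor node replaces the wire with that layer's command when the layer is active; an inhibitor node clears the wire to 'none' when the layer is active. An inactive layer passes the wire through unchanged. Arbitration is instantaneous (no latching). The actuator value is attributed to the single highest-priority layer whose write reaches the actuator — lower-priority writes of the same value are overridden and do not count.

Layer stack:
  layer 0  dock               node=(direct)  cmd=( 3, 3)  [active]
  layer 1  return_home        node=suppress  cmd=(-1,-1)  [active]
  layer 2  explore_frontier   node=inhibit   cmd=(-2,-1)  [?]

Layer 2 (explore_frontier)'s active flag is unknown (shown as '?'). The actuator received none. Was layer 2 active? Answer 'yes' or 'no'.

If layer 2 is active=yes:
  actuator would be none
If layer 2 is active=no:
  actuator would be (-1, -1)
Observed none, so layer 2 was active.

yes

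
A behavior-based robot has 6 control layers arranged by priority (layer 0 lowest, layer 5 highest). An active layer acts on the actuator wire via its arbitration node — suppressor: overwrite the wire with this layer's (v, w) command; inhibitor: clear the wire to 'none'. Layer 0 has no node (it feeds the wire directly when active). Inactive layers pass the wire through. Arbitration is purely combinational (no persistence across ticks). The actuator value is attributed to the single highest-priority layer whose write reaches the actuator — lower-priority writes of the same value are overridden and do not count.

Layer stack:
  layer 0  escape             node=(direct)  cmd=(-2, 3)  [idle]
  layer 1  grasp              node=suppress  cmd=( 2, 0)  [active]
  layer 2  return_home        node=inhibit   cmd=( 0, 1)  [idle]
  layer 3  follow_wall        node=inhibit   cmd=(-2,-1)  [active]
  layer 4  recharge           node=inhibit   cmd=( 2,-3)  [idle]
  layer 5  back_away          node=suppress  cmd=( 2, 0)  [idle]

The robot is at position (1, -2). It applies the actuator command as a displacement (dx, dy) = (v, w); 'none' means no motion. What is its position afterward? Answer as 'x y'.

1 -2

layer 0 (escape) idle — none
layer 1 (grasp) active — suppresses: (2, 0)
layer 2 (return_home) idle — unchanged: (2, 0)
layer 3 (follow_wall) active — inhibits: none
layer 4 (recharge) idle — unchanged: none
layer 5 (back_away) idle — unchanged: none
→ actuator none
position: (1, -2) + none = (1, -2)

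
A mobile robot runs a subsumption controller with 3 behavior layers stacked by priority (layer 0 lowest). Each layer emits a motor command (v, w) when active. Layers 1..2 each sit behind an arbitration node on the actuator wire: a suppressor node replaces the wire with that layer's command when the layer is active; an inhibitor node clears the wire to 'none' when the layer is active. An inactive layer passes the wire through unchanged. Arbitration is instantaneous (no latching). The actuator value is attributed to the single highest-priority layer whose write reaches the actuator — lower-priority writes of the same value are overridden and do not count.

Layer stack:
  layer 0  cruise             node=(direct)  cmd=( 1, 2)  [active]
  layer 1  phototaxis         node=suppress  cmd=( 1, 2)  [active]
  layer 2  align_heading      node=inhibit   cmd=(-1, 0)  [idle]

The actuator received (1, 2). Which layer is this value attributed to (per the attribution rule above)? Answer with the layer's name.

phototaxis

layer 0 (cruise) active — direct: (1, 2)
layer 1 (phototaxis) active — suppresses: (1, 2)
layer 2 (align_heading) idle — unchanged: (1, 2)
→ actuator (1, 2)
last writer: layer 1 = phototaxis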